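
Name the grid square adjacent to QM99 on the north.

QN90

Latitude square 9; +1 → 10, wraps to 0, carry into field.
Latitude field M = 12; +1 → 13 = N.
The longitude characters are unchanged.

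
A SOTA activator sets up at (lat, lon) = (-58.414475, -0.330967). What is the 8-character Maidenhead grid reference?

ID91uo00

Offset from 180°W / 90°S: lon 179.66903°, lat 31.58552°.
Field: 179.66903/20 → 8 → I, 31.58552/10 → 3 → D; chars ID.
Square: 19.66903/2 → 9, 1.58552/1 → 1; chars 91.
Subsquare: 1.66903/0.0833333 → 20 → u, 0.58552/0.0416667 → 14 → o; chars uo.
Extended square: 0.00237/0.00833333 → 0, 0.00219/0.00416667 → 0; chars 00.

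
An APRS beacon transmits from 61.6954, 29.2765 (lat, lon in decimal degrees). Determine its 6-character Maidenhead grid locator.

KP41pq

Offset from 180°W / 90°S: lon 209.2765°, lat 151.6954°.
Field: lon ⌊209.2765/20⌋ = 10 → K; lat ⌊151.6954/10⌋ = 15 → P.
Square: lon ⌊9.2765/2⌋ = 4; lat ⌊1.6954/1⌋ = 1.
Subsquare: lon ⌊1.2765/0.0833333⌋ = 15 → p; lat ⌊0.6954/0.0416667⌋ = 16 → q.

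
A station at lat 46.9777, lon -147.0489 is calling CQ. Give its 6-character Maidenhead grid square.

BN66lx

Offset from 180°W / 90°S: lon 32.9511°, lat 136.9777°.
Field: lon ⌊32.9511/20⌋ = 1 → B; lat ⌊136.9777/10⌋ = 13 → N.
Square: lon ⌊12.9511/2⌋ = 6; lat ⌊6.9777/1⌋ = 6.
Subsquare: lon ⌊0.9511/0.0833333⌋ = 11 → l; lat ⌊0.9777/0.0416667⌋ = 23 → x.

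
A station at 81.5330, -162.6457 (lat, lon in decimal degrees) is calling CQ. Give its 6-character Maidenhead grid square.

AR81qm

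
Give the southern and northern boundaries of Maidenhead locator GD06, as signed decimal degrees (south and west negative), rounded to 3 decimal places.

Field G=6, D=3: +6·20° lon, +3·10° lat → SW at lon -60°, lat -60°.
Square 0, 6: +0·2° lon, +6·1° lat → SW at lon -60°, lat -54°.
Cell spans 2° lon × 1° lat.
south -54.000, north -53.000.

-54.000, -53.000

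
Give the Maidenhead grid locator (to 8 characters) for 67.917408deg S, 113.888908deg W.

DC32bb39

Add 180° to longitude and 90° to latitude: 66.11109, 22.08259.
Field: 66.11109/20 → 3 → D, 22.08259/10 → 2 → C; chars DC.
Square: 6.11109/2 → 3, 2.08259/1 → 2; chars 32.
Subsquare: 0.11109/0.0833333 → 1 → b, 0.08259/0.0416667 → 1 → b; chars bb.
Extended square: 0.02776/0.00833333 → 3, 0.04093/0.00416667 → 9; chars 39.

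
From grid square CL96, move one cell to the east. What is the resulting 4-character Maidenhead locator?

DL06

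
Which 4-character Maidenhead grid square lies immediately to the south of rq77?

RQ76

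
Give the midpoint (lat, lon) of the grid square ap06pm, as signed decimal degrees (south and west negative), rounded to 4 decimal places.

Field A=0, P=15: +0·20° lon, +15·10° lat → SW at lon -180°, lat 60°.
Square 0, 6: +0·2° lon, +6·1° lat → SW at lon -180°, lat 66°.
Subsquare p=15, m=12: +15·0.0833333° lon, +12·0.0416667° lat → SW at lon -178.75°, lat 66.5°.
Cell spans 0.0833333° lon × 0.0416667° lat. Centre is SW corner plus half of each.
latitude 66.5208, longitude -178.7083.

66.5208, -178.7083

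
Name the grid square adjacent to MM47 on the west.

MM37

Longitude square 4; −1 → 3.
The latitude characters are unchanged.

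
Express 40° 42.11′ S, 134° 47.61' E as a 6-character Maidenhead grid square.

Offset from 180°W / 90°S: lon 314.7935°, lat 49.2982°.
Field (20°×10°, letters A–R): lon ⌊314.7935/20⌋ = 15 → P; lat ⌊49.2982/10⌋ = 4 → E.
Square (2°×1°, digits 0–9): lon ⌊14.7935/2⌋ = 7; lat ⌊9.2982/1⌋ = 9.
Subsquare (5′×2.5′, letters a–x): lon ⌊0.7935/0.0833333⌋ = 9 → j; lat ⌊0.2982/0.0416667⌋ = 7 → h.

PE79jh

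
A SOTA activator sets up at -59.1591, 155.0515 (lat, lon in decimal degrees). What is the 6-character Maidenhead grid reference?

Offset from 180°W / 90°S: lon 335.0515°, lat 30.8409°.
Field: 335.0515/20 → 16 → Q, 30.8409/10 → 3 → D; chars QD.
Square: 15.0515/2 → 7, 0.8409/1 → 0; chars 70.
Subsquare: 1.0515/0.0833333 → 12 → m, 0.8409/0.0416667 → 20 → u; chars mu.

QD70mu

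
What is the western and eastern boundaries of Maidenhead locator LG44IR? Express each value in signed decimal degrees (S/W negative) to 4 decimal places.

48.6667, 48.7500

Field L=11, G=6: +11·20° lon, +6·10° lat → SW at lon 40°, lat -30°.
Square 4, 4: +4·2° lon, +4·1° lat → SW at lon 48°, lat -26°.
Subsquare i=8, r=17: +8·0.0833333° lon, +17·0.0416667° lat → SW at lon 48.6667°, lat -25.2917°.
Cell spans 0.0833333° lon × 0.0416667° lat.
west 48.6667, east 48.7500.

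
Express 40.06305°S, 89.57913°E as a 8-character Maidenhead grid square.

NE49sw94

Shift to the Maidenhead origin (180°W, 90°S): lon 269.57913, lat 49.93695.
Field: 269.57913/20 → 13 → N, 49.93695/10 → 4 → E; chars NE.
Square: 9.57913/2 → 4, 9.93695/1 → 9; chars 49.
Subsquare: 1.57913/0.0833333 → 18 → s, 0.93695/0.0416667 → 22 → w; chars sw.
Extended square: 0.07913/0.00833333 → 9, 0.02028/0.00416667 → 4; chars 94.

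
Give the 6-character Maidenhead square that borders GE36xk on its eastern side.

GE46ak

Longitude subsquare x = 23; +1 → 24, wraps to 0 = a, carry into square.
Longitude square 3; +1 → 4.
The latitude characters are unchanged.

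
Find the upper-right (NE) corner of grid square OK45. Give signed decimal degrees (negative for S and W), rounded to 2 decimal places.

Field O=14, K=10: +14·20° lon, +10·10° lat → SW at lon 100°, lat 10°.
Square 4, 5: +4·2° lon, +5·1° lat → SW at lon 108°, lat 15°.
Cell spans 2° lon × 1° lat. NE corner is SW corner plus one full cell.
latitude 16.00, longitude 110.00.

16.00, 110.00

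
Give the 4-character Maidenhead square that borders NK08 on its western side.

Longitude square 0; −1 → -1, wraps to 9, carry into field.
Longitude field N = 13; −1 → 12 = M.
The latitude characters are unchanged.

MK98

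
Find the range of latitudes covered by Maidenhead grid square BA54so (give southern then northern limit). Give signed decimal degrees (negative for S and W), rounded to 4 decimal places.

-85.4167, -85.3750

Field B=1, A=0: +1·20° lon, +0·10° lat → SW at lon -160°, lat -90°.
Square 5, 4: +5·2° lon, +4·1° lat → SW at lon -150°, lat -86°.
Subsquare s=18, o=14: +18·0.0833333° lon, +14·0.0416667° lat → SW at lon -148.5°, lat -85.4167°.
Cell spans 0.0833333° lon × 0.0416667° lat.
south -85.4167, north -85.3750.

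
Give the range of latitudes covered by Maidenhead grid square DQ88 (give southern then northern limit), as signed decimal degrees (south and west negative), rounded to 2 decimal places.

78.00, 79.00

Field D=3, Q=16: +3·20° lon, +16·10° lat → SW at lon -120°, lat 70°.
Square 8, 8: +8·2° lon, +8·1° lat → SW at lon -104°, lat 78°.
Cell spans 2° lon × 1° lat.
south 78.00, north 79.00.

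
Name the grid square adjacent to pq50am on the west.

PQ40xm

Longitude subsquare a = 0; −1 → -1, wraps to 23 = x, carry into square.
Longitude square 5; −1 → 4.
The latitude characters are unchanged.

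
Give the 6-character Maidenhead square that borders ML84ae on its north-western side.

Longitude subsquare a = 0; −1 → -1, wraps to 23 = x, carry into square.
Longitude square 8; −1 → 7.
Latitude subsquare e = 4; +1 → 5 = f.

ML74xf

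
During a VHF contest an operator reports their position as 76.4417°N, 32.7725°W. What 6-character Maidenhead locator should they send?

HQ36ok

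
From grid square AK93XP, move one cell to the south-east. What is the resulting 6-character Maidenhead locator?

BK03ao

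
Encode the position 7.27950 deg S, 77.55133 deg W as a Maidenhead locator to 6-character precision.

Shift to the Maidenhead origin (180°W, 90°S): lon 102.4487, lat 82.7205.
Field (20°×10°, letters A–R): 102.4487/20 → 5 → F, 82.7205/10 → 8 → I; chars FI.
Square (2°×1°, digits 0–9): 2.4487/2 → 1, 2.7205/1 → 2; chars 12.
Subsquare (5′×2.5′, letters a–x): 0.4487/0.0833333 → 5 → f, 0.7205/0.0416667 → 17 → r; chars fr.

FI12fr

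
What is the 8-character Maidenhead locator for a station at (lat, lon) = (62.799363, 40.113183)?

LP02bt31

Offset from 180°W / 90°S: lon 220.11318°, lat 152.79936°.
Field: 220.11318/20 → 11 → L, 152.79936/10 → 15 → P; chars LP.
Square: 0.11318/2 → 0, 2.79936/1 → 2; chars 02.
Subsquare: 0.11318/0.0833333 → 1 → b, 0.79936/0.0416667 → 19 → t; chars bt.
Extended square: 0.02985/0.00833333 → 3, 0.00770/0.00416667 → 1; chars 31.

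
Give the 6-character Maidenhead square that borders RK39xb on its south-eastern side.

RK49aa

Longitude subsquare x = 23; +1 → 24, wraps to 0 = a, carry into square.
Longitude square 3; +1 → 4.
Latitude subsquare b = 1; −1 → 0 = a.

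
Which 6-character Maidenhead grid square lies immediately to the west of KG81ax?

KG71xx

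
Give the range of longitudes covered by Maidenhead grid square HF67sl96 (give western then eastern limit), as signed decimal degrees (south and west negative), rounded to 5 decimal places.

Field H=7, F=5: +7·20° lon, +5·10° lat → SW at lon -40°, lat -40°.
Square 6, 7: +6·2° lon, +7·1° lat → SW at lon -28°, lat -33°.
Subsquare s=18, l=11: +18·0.0833333° lon, +11·0.0416667° lat → SW at lon -26.5°, lat -32.5417°.
Extended square 9, 6: +9·0.00833333° lon, +6·0.00416667° lat → SW at lon -26.425°, lat -32.5167°.
Cell spans 0.00833333° lon × 0.00416667° lat.
west -26.42500, east -26.41667.

-26.42500, -26.41667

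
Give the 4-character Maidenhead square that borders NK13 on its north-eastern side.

NK24

Longitude square 1; +1 → 2.
Latitude square 3; +1 → 4.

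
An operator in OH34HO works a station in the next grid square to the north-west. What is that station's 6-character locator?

OH34gp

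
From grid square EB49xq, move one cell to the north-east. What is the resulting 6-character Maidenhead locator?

EB59ar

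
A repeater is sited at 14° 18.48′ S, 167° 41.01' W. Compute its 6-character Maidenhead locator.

AH65dq

Shift to the Maidenhead origin (180°W, 90°S): lon 12.3165, lat 75.6920.
Field (20°×10°, letters A–R): lon ⌊12.3165/20⌋ = 0 → A; lat ⌊75.6920/10⌋ = 7 → H.
Square (2°×1°, digits 0–9): lon ⌊12.3165/2⌋ = 6; lat ⌊5.6920/1⌋ = 5.
Subsquare (5′×2.5′, letters a–x): lon ⌊0.3165/0.0833333⌋ = 3 → d; lat ⌊0.6920/0.0416667⌋ = 16 → q.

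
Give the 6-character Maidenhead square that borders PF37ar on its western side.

PF27xr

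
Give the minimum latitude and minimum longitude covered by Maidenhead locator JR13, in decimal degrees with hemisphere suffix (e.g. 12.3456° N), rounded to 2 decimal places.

83.00° N, 2.00° E

Field J=9, R=17: +9·20° lon, +17·10° lat → SW at lon 0°, lat 80°.
Square 1, 3: +1·2° lon, +3·1° lat → SW at lon 2°, lat 83°.
latitude 83.00° N, longitude 2.00° E.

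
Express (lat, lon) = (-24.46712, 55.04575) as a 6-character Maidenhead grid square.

LG75mm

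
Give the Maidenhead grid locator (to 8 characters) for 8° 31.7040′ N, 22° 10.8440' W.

Add 180° to longitude and 90° to latitude: 157.81927, 98.52840.
Field (20°×10°, letters A–R): lon ⌊157.81927/20⌋ = 7 → H; lat ⌊98.52840/10⌋ = 9 → J.
Square (2°×1°, digits 0–9): lon ⌊17.81927/2⌋ = 8; lat ⌊8.52840/1⌋ = 8.
Subsquare (5′×2.5′, letters a–x): lon ⌊1.81927/0.0833333⌋ = 21 → v; lat ⌊0.52840/0.0416667⌋ = 12 → m.
Extended square (30″×15″, digits 0–9): lon ⌊0.06927/0.00833333⌋ = 8; lat ⌊0.02840/0.00416667⌋ = 6.

HJ88vm86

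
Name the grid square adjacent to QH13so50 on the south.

Latitude extended square 0; −1 → -1, wraps to 9, carry into subsquare.
Latitude subsquare o = 14; −1 → 13 = n.
The longitude characters are unchanged.

QH13sn59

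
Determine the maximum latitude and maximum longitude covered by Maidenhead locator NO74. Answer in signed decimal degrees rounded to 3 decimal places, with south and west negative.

55.000, 96.000

Field N=13, O=14: +13·20° lon, +14·10° lat → SW at lon 80°, lat 50°.
Square 7, 4: +7·2° lon, +4·1° lat → SW at lon 94°, lat 54°.
Cell spans 2° lon × 1° lat. NE corner is SW corner plus one full cell.
latitude 55.000, longitude 96.000.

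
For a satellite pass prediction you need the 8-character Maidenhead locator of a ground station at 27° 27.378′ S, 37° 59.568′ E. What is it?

KG82xn90

Add 180° to longitude and 90° to latitude: 217.99280, 62.54370.
Field: 217.99280/20 → 10 → K, 62.54370/10 → 6 → G; chars KG.
Square: 17.99280/2 → 8, 2.54370/1 → 2; chars 82.
Subsquare: 1.99280/0.0833333 → 23 → x, 0.54370/0.0416667 → 13 → n; chars xn.
Extended square: 0.07613/0.00833333 → 9, 0.00203/0.00416667 → 0; chars 90.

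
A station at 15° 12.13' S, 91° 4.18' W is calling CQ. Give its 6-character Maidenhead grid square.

EH44lt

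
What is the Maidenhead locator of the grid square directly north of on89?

OO80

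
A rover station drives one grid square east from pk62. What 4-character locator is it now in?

Longitude square 6; +1 → 7.
The latitude characters are unchanged.

PK72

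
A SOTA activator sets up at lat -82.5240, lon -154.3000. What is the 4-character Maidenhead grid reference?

Offset from 180°W / 90°S: lon 25.70°, lat 7.48°.
Field: 25.70/20 → 1 → B, 7.48/10 → 0 → A; chars BA.
Square: 5.70/2 → 2, 7.48/1 → 7; chars 27.

BA27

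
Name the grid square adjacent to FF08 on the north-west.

Longitude square 0; −1 → -1, wraps to 9, carry into field.
Longitude field F = 5; −1 → 4 = E.
Latitude square 8; +1 → 9.

EF99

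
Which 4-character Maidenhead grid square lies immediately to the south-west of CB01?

Longitude square 0; −1 → -1, wraps to 9, carry into field.
Longitude field C = 2; −1 → 1 = B.
Latitude square 1; −1 → 0.

BB90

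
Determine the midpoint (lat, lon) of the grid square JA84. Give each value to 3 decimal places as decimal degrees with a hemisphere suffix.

85.500° S, 17.000° E

Field J=9, A=0: +9·20° lon, +0·10° lat → SW at lon 0°, lat -90°.
Square 8, 4: +8·2° lon, +4·1° lat → SW at lon 16°, lat -86°.
Cell spans 2° lon × 1° lat. Centre is SW corner plus half of each.
latitude 85.500° S, longitude 17.000° E.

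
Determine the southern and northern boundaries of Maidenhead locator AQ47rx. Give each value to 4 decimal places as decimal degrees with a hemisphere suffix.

77.9583° N, 78.0000° N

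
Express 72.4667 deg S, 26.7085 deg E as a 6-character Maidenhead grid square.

Add 180° to longitude and 90° to latitude: 206.7085, 17.5333.
Field (20°×10°, letters A–R): 206.7085/20 → 10 → K, 17.5333/10 → 1 → B; chars KB.
Square (2°×1°, digits 0–9): 6.7085/2 → 3, 7.5333/1 → 7; chars 37.
Subsquare (5′×2.5′, letters a–x): 0.7085/0.0833333 → 8 → i, 0.5333/0.0416667 → 12 → m; chars im.

KB37im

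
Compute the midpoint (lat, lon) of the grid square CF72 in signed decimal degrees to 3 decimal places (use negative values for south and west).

Field C=2, F=5: +2·20° lon, +5·10° lat → SW at lon -140°, lat -40°.
Square 7, 2: +7·2° lon, +2·1° lat → SW at lon -126°, lat -38°.
Cell spans 2° lon × 1° lat. Centre is SW corner plus half of each.
latitude -37.500, longitude -125.000.

-37.500, -125.000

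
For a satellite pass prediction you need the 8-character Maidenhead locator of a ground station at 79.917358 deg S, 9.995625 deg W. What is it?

Shift to the Maidenhead origin (180°W, 90°S): lon 170.00438, lat 10.08264.
Field: 170.00438/20 → 8 → I, 10.08264/10 → 1 → B; chars IB.
Square: 10.00438/2 → 5, 0.08264/1 → 0; chars 50.
Subsquare: 0.00438/0.0833333 → 0 → a, 0.08264/0.0416667 → 1 → b; chars ab.
Extended square: 0.00438/0.00833333 → 0, 0.04098/0.00416667 → 9; chars 09.

IB50ab09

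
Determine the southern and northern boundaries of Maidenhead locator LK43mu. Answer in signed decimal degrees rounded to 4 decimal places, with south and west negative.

13.8333, 13.8750

Field L=11, K=10: +11·20° lon, +10·10° lat → SW at lon 40°, lat 10°.
Square 4, 3: +4·2° lon, +3·1° lat → SW at lon 48°, lat 13°.
Subsquare m=12, u=20: +12·0.0833333° lon, +20·0.0416667° lat → SW at lon 49°, lat 13.8333°.
Cell spans 0.0833333° lon × 0.0416667° lat.
south 13.8333, north 13.8750.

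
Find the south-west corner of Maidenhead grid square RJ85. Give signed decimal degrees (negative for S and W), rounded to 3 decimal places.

Field R=17, J=9: +17·20° lon, +9·10° lat → SW at lon 160°, lat 0°.
Square 8, 5: +8·2° lon, +5·1° lat → SW at lon 176°, lat 5°.
latitude 5.000, longitude 176.000.

5.000, 176.000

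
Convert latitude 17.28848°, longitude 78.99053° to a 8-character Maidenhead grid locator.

Shift to the Maidenhead origin (180°W, 90°S): lon 258.99053, lat 107.28848.
Field: 258.99053/20 → 12 → M, 107.28848/10 → 10 → K; chars MK.
Square: 18.99053/2 → 9, 7.28848/1 → 7; chars 97.
Subsquare: 0.99053/0.0833333 → 11 → l, 0.28848/0.0416667 → 6 → g; chars lg.
Extended square: 0.07386/0.00833333 → 8, 0.03848/0.00416667 → 9; chars 89.

MK97lg89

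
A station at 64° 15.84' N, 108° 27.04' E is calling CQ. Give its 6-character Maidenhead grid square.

Shift to the Maidenhead origin (180°W, 90°S): lon 288.4507, lat 154.2640.
Field: 288.4507/20 → 14 → O, 154.2640/10 → 15 → P; chars OP.
Square: 8.4507/2 → 4, 4.2640/1 → 4; chars 44.
Subsquare: 0.4507/0.0833333 → 5 → f, 0.2640/0.0416667 → 6 → g; chars fg.

OP44fg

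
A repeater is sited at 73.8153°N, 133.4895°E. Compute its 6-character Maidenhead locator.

PQ63rt

Add 180° to longitude and 90° to latitude: 313.4895, 163.8153.
Field (20°×10°, letters A–R): 313.4895/20 → 15 → P, 163.8153/10 → 16 → Q; chars PQ.
Square (2°×1°, digits 0–9): 13.4895/2 → 6, 3.8153/1 → 3; chars 63.
Subsquare (5′×2.5′, letters a–x): 1.4895/0.0833333 → 17 → r, 0.8153/0.0416667 → 19 → t; chars rt.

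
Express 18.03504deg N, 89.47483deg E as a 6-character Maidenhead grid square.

NK48ra

Add 180° to longitude and 90° to latitude: 269.4748, 108.0350.
Field: 269.4748/20 → 13 → N, 108.0350/10 → 10 → K; chars NK.
Square: 9.4748/2 → 4, 8.0350/1 → 8; chars 48.
Subsquare: 1.4748/0.0833333 → 17 → r, 0.0350/0.0416667 → 0 → a; chars ra.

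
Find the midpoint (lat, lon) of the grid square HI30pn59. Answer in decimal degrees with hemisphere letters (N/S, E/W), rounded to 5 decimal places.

Field H=7, I=8: +7·20° lon, +8·10° lat → SW at lon -40°, lat -10°.
Square 3, 0: +3·2° lon, +0·1° lat → SW at lon -34°, lat -10°.
Subsquare p=15, n=13: +15·0.0833333° lon, +13·0.0416667° lat → SW at lon -32.75°, lat -9.45833°.
Extended square 5, 9: +5·0.00833333° lon, +9·0.00416667° lat → SW at lon -32.7083°, lat -9.42083°.
Cell spans 0.00833333° lon × 0.00416667° lat. Centre is SW corner plus half of each.
latitude 9.41875° S, longitude 32.70417° W.

9.41875° S, 32.70417° W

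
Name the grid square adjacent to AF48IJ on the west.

AF48hj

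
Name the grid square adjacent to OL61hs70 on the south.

Latitude extended square 0; −1 → -1, wraps to 9, carry into subsquare.
Latitude subsquare s = 18; −1 → 17 = r.
The longitude characters are unchanged.

OL61hr79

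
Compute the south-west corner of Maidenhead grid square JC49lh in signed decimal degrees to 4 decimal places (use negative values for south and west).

-60.7083, 8.9167

Field J=9, C=2: +9·20° lon, +2·10° lat → SW at lon 0°, lat -70°.
Square 4, 9: +4·2° lon, +9·1° lat → SW at lon 8°, lat -61°.
Subsquare l=11, h=7: +11·0.0833333° lon, +7·0.0416667° lat → SW at lon 8.91667°, lat -60.7083°.
latitude -60.7083, longitude 8.9167.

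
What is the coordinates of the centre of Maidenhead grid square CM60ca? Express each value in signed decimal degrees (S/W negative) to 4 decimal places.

Field C=2, M=12: +2·20° lon, +12·10° lat → SW at lon -140°, lat 30°.
Square 6, 0: +6·2° lon, +0·1° lat → SW at lon -128°, lat 30°.
Subsquare c=2, a=0: +2·0.0833333° lon, +0·0.0416667° lat → SW at lon -127.833°, lat 30°.
Cell spans 0.0833333° lon × 0.0416667° lat. Centre is SW corner plus half of each.
latitude 30.0208, longitude -127.7917.

30.0208, -127.7917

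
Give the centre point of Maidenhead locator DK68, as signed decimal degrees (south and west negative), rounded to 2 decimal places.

18.50, -107.00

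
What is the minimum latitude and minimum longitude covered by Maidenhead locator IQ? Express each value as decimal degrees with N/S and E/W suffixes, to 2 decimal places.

70.00° N, 20.00° W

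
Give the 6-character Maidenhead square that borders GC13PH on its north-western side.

GC13oi

Longitude subsquare p = 15; −1 → 14 = o.
Latitude subsquare h = 7; +1 → 8 = i.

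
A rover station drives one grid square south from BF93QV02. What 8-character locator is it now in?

Latitude extended square 2; −1 → 1.
The longitude characters are unchanged.

BF93qv01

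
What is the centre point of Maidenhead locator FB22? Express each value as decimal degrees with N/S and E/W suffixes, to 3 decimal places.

77.500° S, 75.000° W

Field F=5, B=1: +5·20° lon, +1·10° lat → SW at lon -80°, lat -80°.
Square 2, 2: +2·2° lon, +2·1° lat → SW at lon -76°, lat -78°.
Cell spans 2° lon × 1° lat. Centre is SW corner plus half of each.
latitude 77.500° S, longitude 75.000° W.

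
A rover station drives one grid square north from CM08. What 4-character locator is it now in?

CM09

Latitude square 8; +1 → 9.
The longitude characters are unchanged.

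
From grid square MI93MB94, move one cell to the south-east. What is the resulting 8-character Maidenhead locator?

MI93nb03

Longitude extended square 9; +1 → 10, wraps to 0, carry into subsquare.
Longitude subsquare m = 12; +1 → 13 = n.
Latitude extended square 4; −1 → 3.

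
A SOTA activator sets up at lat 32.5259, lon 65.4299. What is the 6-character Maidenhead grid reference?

MM22rm

Add 180° to longitude and 90° to latitude: 245.4299, 122.5259.
Field: lon ⌊245.4299/20⌋ = 12 → M; lat ⌊122.5259/10⌋ = 12 → M.
Square: lon ⌊5.4299/2⌋ = 2; lat ⌊2.5259/1⌋ = 2.
Subsquare: lon ⌊1.4299/0.0833333⌋ = 17 → r; lat ⌊0.5259/0.0416667⌋ = 12 → m.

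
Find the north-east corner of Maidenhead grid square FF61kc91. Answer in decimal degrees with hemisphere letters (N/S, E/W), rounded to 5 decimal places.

Field F=5, F=5: +5·20° lon, +5·10° lat → SW at lon -80°, lat -40°.
Square 6, 1: +6·2° lon, +1·1° lat → SW at lon -68°, lat -39°.
Subsquare k=10, c=2: +10·0.0833333° lon, +2·0.0416667° lat → SW at lon -67.1667°, lat -38.9167°.
Extended square 9, 1: +9·0.00833333° lon, +1·0.00416667° lat → SW at lon -67.0917°, lat -38.9125°.
Cell spans 0.00833333° lon × 0.00416667° lat. NE corner is SW corner plus one full cell.
latitude 38.90833° S, longitude 67.08333° W.

38.90833° S, 67.08333° W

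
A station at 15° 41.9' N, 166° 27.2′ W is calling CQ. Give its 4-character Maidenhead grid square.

Shift to the Maidenhead origin (180°W, 90°S): lon 13.55, lat 105.70.
Field (20°×10°, letters A–R): lon ⌊13.55/20⌋ = 0 → A; lat ⌊105.70/10⌋ = 10 → K.
Square (2°×1°, digits 0–9): lon ⌊13.55/2⌋ = 6; lat ⌊5.70/1⌋ = 5.

AK65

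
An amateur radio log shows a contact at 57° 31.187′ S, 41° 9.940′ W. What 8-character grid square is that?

GD92kl05

Offset from 180°W / 90°S: lon 138.83433°, lat 32.48022°.
Field: lon ⌊138.83433/20⌋ = 6 → G; lat ⌊32.48022/10⌋ = 3 → D.
Square: lon ⌊18.83433/2⌋ = 9; lat ⌊2.48022/1⌋ = 2.
Subsquare: lon ⌊0.83433/0.0833333⌋ = 10 → k; lat ⌊0.48022/0.0416667⌋ = 11 → l.
Extended square: lon ⌊0.00100/0.00833333⌋ = 0; lat ⌊0.02188/0.00416667⌋ = 5.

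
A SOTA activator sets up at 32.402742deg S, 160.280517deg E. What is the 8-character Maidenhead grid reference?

Offset from 180°W / 90°S: lon 340.28052°, lat 57.59726°.
Field: 340.28052/20 → 17 → R, 57.59726/10 → 5 → F; chars RF.
Square: 0.28052/2 → 0, 7.59726/1 → 7; chars 07.
Subsquare: 0.28052/0.0833333 → 3 → d, 0.59726/0.0416667 → 14 → o; chars do.
Extended square: 0.03052/0.00833333 → 3, 0.01392/0.00416667 → 3; chars 33.

RF07do33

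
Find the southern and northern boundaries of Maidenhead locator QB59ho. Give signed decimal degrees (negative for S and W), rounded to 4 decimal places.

-70.4167, -70.3750

Field Q=16, B=1: +16·20° lon, +1·10° lat → SW at lon 140°, lat -80°.
Square 5, 9: +5·2° lon, +9·1° lat → SW at lon 150°, lat -71°.
Subsquare h=7, o=14: +7·0.0833333° lon, +14·0.0416667° lat → SW at lon 150.583°, lat -70.4167°.
Cell spans 0.0833333° lon × 0.0416667° lat.
south -70.4167, north -70.3750.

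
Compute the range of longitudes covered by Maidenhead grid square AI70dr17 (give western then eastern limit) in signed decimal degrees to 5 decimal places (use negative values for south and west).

Field A=0, I=8: +0·20° lon, +8·10° lat → SW at lon -180°, lat -10°.
Square 7, 0: +7·2° lon, +0·1° lat → SW at lon -166°, lat -10°.
Subsquare d=3, r=17: +3·0.0833333° lon, +17·0.0416667° lat → SW at lon -165.75°, lat -9.29167°.
Extended square 1, 7: +1·0.00833333° lon, +7·0.00416667° lat → SW at lon -165.742°, lat -9.2625°.
Cell spans 0.00833333° lon × 0.00416667° lat.
west -165.74167, east -165.73333.

-165.74167, -165.73333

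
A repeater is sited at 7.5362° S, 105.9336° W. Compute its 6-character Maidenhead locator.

Shift to the Maidenhead origin (180°W, 90°S): lon 74.0664, lat 82.4638.
Field: 74.0664/20 → 3 → D, 82.4638/10 → 8 → I; chars DI.
Square: 14.0664/2 → 7, 2.4638/1 → 2; chars 72.
Subsquare: 0.0664/0.0833333 → 0 → a, 0.4638/0.0416667 → 11 → l; chars al.

DI72al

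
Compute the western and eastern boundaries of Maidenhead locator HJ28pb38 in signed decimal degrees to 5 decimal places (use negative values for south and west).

-34.72500, -34.71667

Field H=7, J=9: +7·20° lon, +9·10° lat → SW at lon -40°, lat 0°.
Square 2, 8: +2·2° lon, +8·1° lat → SW at lon -36°, lat 8°.
Subsquare p=15, b=1: +15·0.0833333° lon, +1·0.0416667° lat → SW at lon -34.75°, lat 8.04167°.
Extended square 3, 8: +3·0.00833333° lon, +8·0.00416667° lat → SW at lon -34.725°, lat 8.075°.
Cell spans 0.00833333° lon × 0.00416667° lat.
west -34.72500, east -34.71667.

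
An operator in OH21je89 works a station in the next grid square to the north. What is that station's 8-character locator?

Latitude extended square 9; +1 → 10, wraps to 0, carry into subsquare.
Latitude subsquare e = 4; +1 → 5 = f.
The longitude characters are unchanged.

OH21jf80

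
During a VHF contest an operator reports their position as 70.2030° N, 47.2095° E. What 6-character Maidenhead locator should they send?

Offset from 180°W / 90°S: lon 227.2095°, lat 160.2030°.
Field: lon ⌊227.2095/20⌋ = 11 → L; lat ⌊160.2030/10⌋ = 16 → Q.
Square: lon ⌊7.2095/2⌋ = 3; lat ⌊0.2030/1⌋ = 0.
Subsquare: lon ⌊1.2095/0.0833333⌋ = 14 → o; lat ⌊0.2030/0.0416667⌋ = 4 → e.

LQ30oe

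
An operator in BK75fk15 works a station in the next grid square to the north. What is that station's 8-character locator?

BK75fk16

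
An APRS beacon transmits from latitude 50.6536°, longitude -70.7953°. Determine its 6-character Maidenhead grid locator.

FO40op

Shift to the Maidenhead origin (180°W, 90°S): lon 109.2047, lat 140.6536.
Field: 109.2047/20 → 5 → F, 140.6536/10 → 14 → O; chars FO.
Square: 9.2047/2 → 4, 0.6536/1 → 0; chars 40.
Subsquare: 1.2047/0.0833333 → 14 → o, 0.6536/0.0416667 → 15 → p; chars op.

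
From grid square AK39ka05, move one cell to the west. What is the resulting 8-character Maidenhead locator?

AK39ja95

Longitude extended square 0; −1 → -1, wraps to 9, carry into subsquare.
Longitude subsquare k = 10; −1 → 9 = j.
The latitude characters are unchanged.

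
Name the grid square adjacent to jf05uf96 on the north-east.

Longitude extended square 9; +1 → 10, wraps to 0, carry into subsquare.
Longitude subsquare u = 20; +1 → 21 = v.
Latitude extended square 6; +1 → 7.

JF05vf07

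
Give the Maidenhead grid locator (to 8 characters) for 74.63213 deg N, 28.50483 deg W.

HQ54rp91

Shift to the Maidenhead origin (180°W, 90°S): lon 151.49517, lat 164.63213.
Field: 151.49517/20 → 7 → H, 164.63213/10 → 16 → Q; chars HQ.
Square: 11.49517/2 → 5, 4.63213/1 → 4; chars 54.
Subsquare: 1.49517/0.0833333 → 17 → r, 0.63213/0.0416667 → 15 → p; chars rp.
Extended square: 0.07850/0.00833333 → 9, 0.00713/0.00416667 → 1; chars 91.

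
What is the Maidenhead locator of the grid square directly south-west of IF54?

Longitude square 5; −1 → 4.
Latitude square 4; −1 → 3.

IF43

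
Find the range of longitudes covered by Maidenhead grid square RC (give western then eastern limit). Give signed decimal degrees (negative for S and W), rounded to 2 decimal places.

160.00, 180.00

Field R=17, C=2: +17·20° lon, +2·10° lat → SW at lon 160°, lat -70°.
Cell spans 20° lon × 10° lat.
west 160.00, east 180.00.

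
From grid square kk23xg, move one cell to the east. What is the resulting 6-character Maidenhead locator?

Longitude subsquare x = 23; +1 → 24, wraps to 0 = a, carry into square.
Longitude square 2; +1 → 3.
The latitude characters are unchanged.

KK33ag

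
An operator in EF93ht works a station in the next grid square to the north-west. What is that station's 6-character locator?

Longitude subsquare h = 7; −1 → 6 = g.
Latitude subsquare t = 19; +1 → 20 = u.

EF93gu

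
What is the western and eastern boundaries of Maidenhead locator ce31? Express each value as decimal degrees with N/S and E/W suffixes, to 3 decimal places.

134.000° W, 132.000° W

Field C=2, E=4: +2·20° lon, +4·10° lat → SW at lon -140°, lat -50°.
Square 3, 1: +3·2° lon, +1·1° lat → SW at lon -134°, lat -49°.
Cell spans 2° lon × 1° lat.
west 134.000° W, east 132.000° W.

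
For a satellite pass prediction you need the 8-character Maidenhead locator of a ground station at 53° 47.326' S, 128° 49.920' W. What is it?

CD56of00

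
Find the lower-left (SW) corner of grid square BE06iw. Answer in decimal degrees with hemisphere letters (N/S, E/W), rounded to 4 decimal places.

Field B=1, E=4: +1·20° lon, +4·10° lat → SW at lon -160°, lat -50°.
Square 0, 6: +0·2° lon, +6·1° lat → SW at lon -160°, lat -44°.
Subsquare i=8, w=22: +8·0.0833333° lon, +22·0.0416667° lat → SW at lon -159.333°, lat -43.0833°.
latitude 43.0833° S, longitude 159.3333° W.

43.0833° S, 159.3333° W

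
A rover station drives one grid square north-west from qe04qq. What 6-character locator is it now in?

Longitude subsquare q = 16; −1 → 15 = p.
Latitude subsquare q = 16; +1 → 17 = r.

QE04pr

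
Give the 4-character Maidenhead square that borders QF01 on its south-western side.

PF90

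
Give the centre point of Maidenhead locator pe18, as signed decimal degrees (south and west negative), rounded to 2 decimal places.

-41.50, 123.00

Field P=15, E=4: +15·20° lon, +4·10° lat → SW at lon 120°, lat -50°.
Square 1, 8: +1·2° lon, +8·1° lat → SW at lon 122°, lat -42°.
Cell spans 2° lon × 1° lat. Centre is SW corner plus half of each.
latitude -41.50, longitude 123.00.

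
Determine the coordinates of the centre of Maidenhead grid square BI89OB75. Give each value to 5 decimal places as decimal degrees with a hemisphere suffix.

0.93542° S, 142.77083° W

Field B=1, I=8: +1·20° lon, +8·10° lat → SW at lon -160°, lat -10°.
Square 8, 9: +8·2° lon, +9·1° lat → SW at lon -144°, lat -1°.
Subsquare o=14, b=1: +14·0.0833333° lon, +1·0.0416667° lat → SW at lon -142.833°, lat -0.958333°.
Extended square 7, 5: +7·0.00833333° lon, +5·0.00416667° lat → SW at lon -142.775°, lat -0.9375°.
Cell spans 0.00833333° lon × 0.00416667° lat. Centre is SW corner plus half of each.
latitude 0.93542° S, longitude 142.77083° W.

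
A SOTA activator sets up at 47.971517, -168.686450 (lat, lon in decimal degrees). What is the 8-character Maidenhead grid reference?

AN57px73

Shift to the Maidenhead origin (180°W, 90°S): lon 11.31355, lat 137.97152.
Field: lon ⌊11.31355/20⌋ = 0 → A; lat ⌊137.97152/10⌋ = 13 → N.
Square: lon ⌊11.31355/2⌋ = 5; lat ⌊7.97152/1⌋ = 7.
Subsquare: lon ⌊1.31355/0.0833333⌋ = 15 → p; lat ⌊0.97152/0.0416667⌋ = 23 → x.
Extended square: lon ⌊0.06355/0.00833333⌋ = 7; lat ⌊0.01318/0.00416667⌋ = 3.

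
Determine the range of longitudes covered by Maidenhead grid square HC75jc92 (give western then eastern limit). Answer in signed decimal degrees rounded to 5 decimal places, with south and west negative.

-25.17500, -25.16667

Field H=7, C=2: +7·20° lon, +2·10° lat → SW at lon -40°, lat -70°.
Square 7, 5: +7·2° lon, +5·1° lat → SW at lon -26°, lat -65°.
Subsquare j=9, c=2: +9·0.0833333° lon, +2·0.0416667° lat → SW at lon -25.25°, lat -64.9167°.
Extended square 9, 2: +9·0.00833333° lon, +2·0.00416667° lat → SW at lon -25.175°, lat -64.9083°.
Cell spans 0.00833333° lon × 0.00416667° lat.
west -25.17500, east -25.16667.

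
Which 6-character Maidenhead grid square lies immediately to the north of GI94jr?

GI94js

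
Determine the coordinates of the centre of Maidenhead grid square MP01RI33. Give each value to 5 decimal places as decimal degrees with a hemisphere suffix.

Field M=12, P=15: +12·20° lon, +15·10° lat → SW at lon 60°, lat 60°.
Square 0, 1: +0·2° lon, +1·1° lat → SW at lon 60°, lat 61°.
Subsquare r=17, i=8: +17·0.0833333° lon, +8·0.0416667° lat → SW at lon 61.4167°, lat 61.3333°.
Extended square 3, 3: +3·0.00833333° lon, +3·0.00416667° lat → SW at lon 61.4417°, lat 61.3458°.
Cell spans 0.00833333° lon × 0.00416667° lat. Centre is SW corner plus half of each.
latitude 61.34792° N, longitude 61.44583° E.

61.34792° N, 61.44583° E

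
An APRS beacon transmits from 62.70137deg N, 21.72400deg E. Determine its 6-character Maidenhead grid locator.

KP02uq

Offset from 180°W / 90°S: lon 201.7240°, lat 152.7014°.
Field: lon ⌊201.7240/20⌋ = 10 → K; lat ⌊152.7014/10⌋ = 15 → P.
Square: lon ⌊1.7240/2⌋ = 0; lat ⌊2.7014/1⌋ = 2.
Subsquare: lon ⌊1.7240/0.0833333⌋ = 20 → u; lat ⌊0.7014/0.0416667⌋ = 16 → q.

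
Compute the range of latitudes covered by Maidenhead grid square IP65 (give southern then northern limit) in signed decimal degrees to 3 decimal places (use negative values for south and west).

Field I=8, P=15: +8·20° lon, +15·10° lat → SW at lon -20°, lat 60°.
Square 6, 5: +6·2° lon, +5·1° lat → SW at lon -8°, lat 65°.
Cell spans 2° lon × 1° lat.
south 65.000, north 66.000.

65.000, 66.000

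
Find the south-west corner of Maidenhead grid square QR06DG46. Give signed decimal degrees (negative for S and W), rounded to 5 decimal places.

86.27500, 140.28333

Field Q=16, R=17: +16·20° lon, +17·10° lat → SW at lon 140°, lat 80°.
Square 0, 6: +0·2° lon, +6·1° lat → SW at lon 140°, lat 86°.
Subsquare d=3, g=6: +3·0.0833333° lon, +6·0.0416667° lat → SW at lon 140.25°, lat 86.25°.
Extended square 4, 6: +4·0.00833333° lon, +6·0.00416667° lat → SW at lon 140.283°, lat 86.275°.
latitude 86.27500, longitude 140.28333.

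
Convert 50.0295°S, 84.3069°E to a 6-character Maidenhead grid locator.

Shift to the Maidenhead origin (180°W, 90°S): lon 264.3069, lat 39.9705.
Field (20°×10°, letters A–R): 264.3069/20 → 13 → N, 39.9705/10 → 3 → D; chars ND.
Square (2°×1°, digits 0–9): 4.3069/2 → 2, 9.9705/1 → 9; chars 29.
Subsquare (5′×2.5′, letters a–x): 0.3069/0.0833333 → 3 → d, 0.9705/0.0416667 → 23 → x; chars dx.

ND29dx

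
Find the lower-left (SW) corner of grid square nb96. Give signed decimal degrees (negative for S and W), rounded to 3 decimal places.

Field N=13, B=1: +13·20° lon, +1·10° lat → SW at lon 80°, lat -80°.
Square 9, 6: +9·2° lon, +6·1° lat → SW at lon 98°, lat -74°.
latitude -74.000, longitude 98.000.

-74.000, 98.000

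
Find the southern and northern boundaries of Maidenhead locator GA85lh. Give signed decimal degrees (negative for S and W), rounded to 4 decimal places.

Field G=6, A=0: +6·20° lon, +0·10° lat → SW at lon -60°, lat -90°.
Square 8, 5: +8·2° lon, +5·1° lat → SW at lon -44°, lat -85°.
Subsquare l=11, h=7: +11·0.0833333° lon, +7·0.0416667° lat → SW at lon -43.0833°, lat -84.7083°.
Cell spans 0.0833333° lon × 0.0416667° lat.
south -84.7083, north -84.6667.

-84.7083, -84.6667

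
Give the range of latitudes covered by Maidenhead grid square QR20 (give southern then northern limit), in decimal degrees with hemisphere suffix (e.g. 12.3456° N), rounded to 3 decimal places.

80.000° N, 81.000° N

Field Q=16, R=17: +16·20° lon, +17·10° lat → SW at lon 140°, lat 80°.
Square 2, 0: +2·2° lon, +0·1° lat → SW at lon 144°, lat 80°.
Cell spans 2° lon × 1° lat.
south 80.000° N, north 81.000° N.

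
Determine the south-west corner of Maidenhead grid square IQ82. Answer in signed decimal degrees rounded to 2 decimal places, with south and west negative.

Field I=8, Q=16: +8·20° lon, +16·10° lat → SW at lon -20°, lat 70°.
Square 8, 2: +8·2° lon, +2·1° lat → SW at lon -4°, lat 72°.
latitude 72.00, longitude -4.00.

72.00, -4.00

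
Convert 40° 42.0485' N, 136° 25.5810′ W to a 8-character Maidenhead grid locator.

CN10sq88

Add 180° to longitude and 90° to latitude: 43.57365, 130.70081.
Field: 43.57365/20 → 2 → C, 130.70081/10 → 13 → N; chars CN.
Square: 3.57365/2 → 1, 0.70081/1 → 0; chars 10.
Subsquare: 1.57365/0.0833333 → 18 → s, 0.70081/0.0416667 → 16 → q; chars sq.
Extended square: 0.07365/0.00833333 → 8, 0.03414/0.00416667 → 8; chars 88.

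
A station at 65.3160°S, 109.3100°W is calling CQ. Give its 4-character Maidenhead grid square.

DC54

Shift to the Maidenhead origin (180°W, 90°S): lon 70.69, lat 24.68.
Field (20°×10°, letters A–R): 70.69/20 → 3 → D, 24.68/10 → 2 → C; chars DC.
Square (2°×1°, digits 0–9): 10.69/2 → 5, 4.68/1 → 4; chars 54.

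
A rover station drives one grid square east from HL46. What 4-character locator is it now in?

HL56

Longitude square 4; +1 → 5.
The latitude characters are unchanged.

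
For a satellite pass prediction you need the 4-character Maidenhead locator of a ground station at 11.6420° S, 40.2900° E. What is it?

Shift to the Maidenhead origin (180°W, 90°S): lon 220.29, lat 78.36.
Field: 220.29/20 → 11 → L, 78.36/10 → 7 → H; chars LH.
Square: 0.29/2 → 0, 8.36/1 → 8; chars 08.

LH08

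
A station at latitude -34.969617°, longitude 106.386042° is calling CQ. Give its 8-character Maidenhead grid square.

OF35ea67

Add 180° to longitude and 90° to latitude: 286.38604, 55.03038.
Field: lon ⌊286.38604/20⌋ = 14 → O; lat ⌊55.03038/10⌋ = 5 → F.
Square: lon ⌊6.38604/2⌋ = 3; lat ⌊5.03038/1⌋ = 5.
Subsquare: lon ⌊0.38604/0.0833333⌋ = 4 → e; lat ⌊0.03038/0.0416667⌋ = 0 → a.
Extended square: lon ⌊0.05271/0.00833333⌋ = 6; lat ⌊0.03038/0.00416667⌋ = 7.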